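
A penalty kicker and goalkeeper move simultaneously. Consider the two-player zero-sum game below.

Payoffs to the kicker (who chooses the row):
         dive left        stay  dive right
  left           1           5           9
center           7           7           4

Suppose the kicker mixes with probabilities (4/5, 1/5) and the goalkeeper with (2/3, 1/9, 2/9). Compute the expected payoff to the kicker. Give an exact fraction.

173/45

Against (2/3, 1/9, 2/9), each row's expected payoff is left: 29/9; center: 19/3.
Taking the (4/5, 1/5)-weighted average: (4/5)·(29/9) + (1/5)·(19/3) = 173/45.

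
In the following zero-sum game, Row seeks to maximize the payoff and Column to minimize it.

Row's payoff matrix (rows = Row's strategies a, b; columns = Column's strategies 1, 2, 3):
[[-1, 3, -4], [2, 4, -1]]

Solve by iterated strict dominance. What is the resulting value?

-1

Row a is strictly dominated by row b (2>-1, 4>3, -1>-4); eliminate a.
Column 2 is strictly dominated by 1 for Column (2<4); eliminate 2.
Column 1 is strictly dominated by 3 for Column (-1<2); eliminate 1.
Only (b, 3) remains, with payoff -1.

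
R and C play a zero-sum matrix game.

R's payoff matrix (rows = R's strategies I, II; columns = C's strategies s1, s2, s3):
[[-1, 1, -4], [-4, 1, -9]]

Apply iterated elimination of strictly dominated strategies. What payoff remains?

-4

Column s1 is strictly dominated by s3 for C (-4<-1, -9<-4); eliminate s1.
Column s2 is strictly dominated by s3 for C (-4<1, -9<1); eliminate s2.
Row II is strictly dominated by row I (-4>-9); eliminate II.
Only (I, s3) remains, with payoff -4.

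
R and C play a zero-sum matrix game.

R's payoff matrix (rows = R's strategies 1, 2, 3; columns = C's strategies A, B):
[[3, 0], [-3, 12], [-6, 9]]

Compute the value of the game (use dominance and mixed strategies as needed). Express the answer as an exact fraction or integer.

2

Row 3 is strictly dominated by row 2, so R never plays it.
The remaining 2×2 game on (1, 2) × (A, B) has no saddle point. Let R play 1 with probability p; indifference gives 3p − 3(1−p) = 12(1−p), so p = 5/6.
Similarly C's optimal q on A is 2/3, and the value is 3·(2/3) + (0)·(1/3) = 2.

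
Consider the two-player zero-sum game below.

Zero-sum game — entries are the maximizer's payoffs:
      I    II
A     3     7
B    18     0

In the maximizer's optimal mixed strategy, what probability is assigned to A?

Row minima are 3 and 0, so the maximizer's maximin is 3; column maxima are 18 and 7, so the minimizer's minimax is 7. These differ, so the equilibrium is in mixed strategies.
Let the maximizer play A with probability p. The minimizer is indifferent when 3p + 18(1−p) = 7p, giving p = 9/11.

9/11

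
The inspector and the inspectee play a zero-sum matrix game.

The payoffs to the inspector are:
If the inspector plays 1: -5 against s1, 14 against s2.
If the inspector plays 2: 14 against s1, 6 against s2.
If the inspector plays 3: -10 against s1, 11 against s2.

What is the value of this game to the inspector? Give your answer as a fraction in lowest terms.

226/27

Row 3 is strictly dominated by row 1, so the inspector never plays it.
The remaining 2×2 game on (1, 2) × (s1, s2) has no saddle point. Let the inspector play 1 with probability p; indifference gives −5p + 14(1−p) = 14p + 6(1−p), so p = 8/27.
Similarly the inspectee's optimal q on s1 is 8/27, and the value is -5·(8/27) + (14)·(19/27) = 226/27.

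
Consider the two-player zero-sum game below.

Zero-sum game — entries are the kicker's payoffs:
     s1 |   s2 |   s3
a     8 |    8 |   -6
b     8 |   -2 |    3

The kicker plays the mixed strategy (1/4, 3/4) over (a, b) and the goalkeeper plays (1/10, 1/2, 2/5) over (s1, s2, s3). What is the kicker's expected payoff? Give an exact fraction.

27/20

Against (1/10, 1/2, 2/5), each row's expected payoff is a: 12/5; b: 1.
Taking the (1/4, 3/4)-weighted average: (1/4)·(12/5) + (3/4)·(1) = 27/20.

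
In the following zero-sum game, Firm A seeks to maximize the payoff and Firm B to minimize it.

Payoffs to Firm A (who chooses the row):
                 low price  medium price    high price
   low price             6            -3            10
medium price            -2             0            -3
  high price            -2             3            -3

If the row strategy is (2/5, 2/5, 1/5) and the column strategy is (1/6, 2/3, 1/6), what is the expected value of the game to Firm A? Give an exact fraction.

Against (1/6, 2/3, 1/6), each row's expected payoff is low price: 2/3; medium price: -5/6; high price: 7/6.
Taking the (2/5, 2/5, 1/5)-weighted average: (2/5)·(2/3) + (2/5)·(-5/6) + (1/5)·(7/6) = 1/6.

1/6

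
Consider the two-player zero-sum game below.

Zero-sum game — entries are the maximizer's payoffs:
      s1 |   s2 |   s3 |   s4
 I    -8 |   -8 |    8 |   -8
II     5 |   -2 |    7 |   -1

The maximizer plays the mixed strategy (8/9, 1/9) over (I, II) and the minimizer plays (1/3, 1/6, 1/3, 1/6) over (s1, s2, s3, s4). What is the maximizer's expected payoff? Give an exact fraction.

Against (1/3, 1/6, 1/3, 1/6), each row's expected payoff is I: -8/3; II: 7/2.
Taking the (8/9, 1/9)-weighted average: (8/9)·(-8/3) + (1/9)·(7/2) = -107/54.

-107/54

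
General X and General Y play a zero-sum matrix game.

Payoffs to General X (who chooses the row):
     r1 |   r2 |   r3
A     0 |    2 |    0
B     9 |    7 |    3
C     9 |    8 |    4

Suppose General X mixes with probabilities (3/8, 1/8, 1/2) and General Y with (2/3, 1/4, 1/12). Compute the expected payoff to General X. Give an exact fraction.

257/48

Against (2/3, 1/4, 1/12), each row's expected payoff is A: 1/2; B: 8; C: 25/3.
Taking the (3/8, 1/8, 1/2)-weighted average: (3/8)·(1/2) + (1/8)·(8) + (1/2)·(25/3) = 257/48.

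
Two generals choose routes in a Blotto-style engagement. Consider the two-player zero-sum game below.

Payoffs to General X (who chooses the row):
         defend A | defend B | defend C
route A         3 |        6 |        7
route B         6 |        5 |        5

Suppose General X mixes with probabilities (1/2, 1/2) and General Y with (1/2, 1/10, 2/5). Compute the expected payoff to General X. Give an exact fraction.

26/5

Against (1/2, 1/10, 2/5), each row's expected payoff is route A: 49/10; route B: 11/2.
Taking the (1/2, 1/2)-weighted average: (1/2)·(49/10) + (1/2)·(11/2) = 26/5.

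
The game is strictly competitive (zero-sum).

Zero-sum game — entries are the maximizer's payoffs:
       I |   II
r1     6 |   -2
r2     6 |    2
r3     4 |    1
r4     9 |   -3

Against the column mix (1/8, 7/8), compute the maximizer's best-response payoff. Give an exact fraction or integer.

5/2

r1: (6)·(1/8) + (-2)·(7/8) = -1.
r2: (6)·(1/8) + (2)·(7/8) = 5/2.
r3: (4)·(1/8) + (1)·(7/8) = 11/8.
r4: (9)·(1/8) + (-3)·(7/8) = -3/2.
The best pure response is r2 with expected payoff 5/2.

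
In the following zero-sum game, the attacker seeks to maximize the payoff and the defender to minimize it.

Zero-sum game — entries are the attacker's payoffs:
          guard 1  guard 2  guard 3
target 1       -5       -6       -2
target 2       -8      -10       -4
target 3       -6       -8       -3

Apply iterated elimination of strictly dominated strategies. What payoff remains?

-6

Column guard 3 is strictly dominated by guard 1 for the defender (-5<-2, -8<-4, -6<-3); eliminate guard 3.
Column guard 1 is strictly dominated by guard 2 for the defender (-6<-5, -10<-8, -8<-6); eliminate guard 1.
Row target 2 is strictly dominated by row target 1 (-6>-10); eliminate target 2.
Row target 3 is strictly dominated by row target 1 (-6>-8); eliminate target 3.
Only (target 1, guard 2) remains, with payoff -6.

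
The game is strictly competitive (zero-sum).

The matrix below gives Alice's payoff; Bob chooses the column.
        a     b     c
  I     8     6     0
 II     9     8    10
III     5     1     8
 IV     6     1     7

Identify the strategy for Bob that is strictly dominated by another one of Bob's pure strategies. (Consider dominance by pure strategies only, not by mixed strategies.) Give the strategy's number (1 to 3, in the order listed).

Bob prefers columns that give Alice less. Compare a with b: 6 < 8, 8 < 9, 1 < 5, 1 < 6.
So b strictly dominates a for Bob; a is strictly dominated.

1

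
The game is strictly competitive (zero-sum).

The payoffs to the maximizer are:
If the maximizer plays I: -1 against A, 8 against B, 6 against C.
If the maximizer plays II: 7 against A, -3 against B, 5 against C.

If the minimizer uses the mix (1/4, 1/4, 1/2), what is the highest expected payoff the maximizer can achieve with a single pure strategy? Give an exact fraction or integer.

I: (-1)·(1/4) + (8)·(1/4) + (6)·(1/2) = 19/4.
II: (7)·(1/4) + (-3)·(1/4) + (5)·(1/2) = 7/2.
The best pure response is I with expected payoff 19/4.

19/4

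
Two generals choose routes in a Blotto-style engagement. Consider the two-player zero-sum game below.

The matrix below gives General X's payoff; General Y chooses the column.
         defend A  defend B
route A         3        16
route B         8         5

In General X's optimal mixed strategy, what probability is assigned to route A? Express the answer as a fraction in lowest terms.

3/16

Row minima are 3 and 5, so General X's maximin is 5; column maxima are 8 and 16, so General Y's minimax is 8. These differ, so the equilibrium is in mixed strategies.
Let General X play route A with probability p. General Y is indifferent when 3p + 8(1−p) = 16p + 5(1−p), giving p = 3/16.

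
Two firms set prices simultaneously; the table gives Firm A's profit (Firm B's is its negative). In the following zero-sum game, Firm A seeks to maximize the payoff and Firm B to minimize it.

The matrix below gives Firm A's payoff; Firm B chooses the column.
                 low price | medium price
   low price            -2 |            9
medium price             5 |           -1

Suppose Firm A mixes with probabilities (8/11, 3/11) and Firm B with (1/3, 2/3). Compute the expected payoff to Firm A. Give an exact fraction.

137/33

Against (1/3, 2/3), each row's expected payoff is low price: 16/3; medium price: 1.
Taking the (8/11, 3/11)-weighted average: (8/11)·(16/3) + (3/11)·(1) = 137/33.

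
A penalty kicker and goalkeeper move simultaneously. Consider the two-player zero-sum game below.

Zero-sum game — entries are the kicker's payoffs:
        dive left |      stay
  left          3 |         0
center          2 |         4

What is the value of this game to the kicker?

Row minima are 0 and 2, so the kicker's maximin is 2; column maxima are 3 and 4, so the goalkeeper's minimax is 3. These differ, so the equilibrium is in mixed strategies.
Let the kicker play left with probability p. The goalkeeper is indifferent when 3p + 2(1−p) = 4(1−p), giving p = 2/5.
Let the goalkeeper play dive left with probability q. The kicker is indifferent when 3q = 2q + 4(1−q), giving q = 4/5.
The value is 3·(4/5) + (0)·(1/5) = 12/5.

12/5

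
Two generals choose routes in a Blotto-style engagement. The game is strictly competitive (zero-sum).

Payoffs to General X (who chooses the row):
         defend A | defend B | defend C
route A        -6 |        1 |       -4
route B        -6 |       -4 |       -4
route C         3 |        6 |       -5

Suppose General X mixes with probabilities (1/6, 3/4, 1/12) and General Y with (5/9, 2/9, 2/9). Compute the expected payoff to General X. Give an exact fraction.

Against (5/9, 2/9, 2/9), each row's expected payoff is route A: -4; route B: -46/9; route C: 17/9.
Taking the (1/6, 3/4, 1/12)-weighted average: (1/6)·(-4) + (3/4)·(-46/9) + (1/12)·(17/9) = -469/108.

-469/108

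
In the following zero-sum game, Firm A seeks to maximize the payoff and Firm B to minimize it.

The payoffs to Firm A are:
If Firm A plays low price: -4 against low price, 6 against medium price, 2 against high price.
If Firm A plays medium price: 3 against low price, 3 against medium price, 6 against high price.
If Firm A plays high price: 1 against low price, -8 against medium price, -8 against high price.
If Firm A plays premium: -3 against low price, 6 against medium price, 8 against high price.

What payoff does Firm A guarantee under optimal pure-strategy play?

3

Row minima: -4, 3, -8, -3 → Firm A's maximin is 3.
Column maxima: 3, 6, 8 → Firm B's minimax is 3.
They coincide at (medium price, low price), so the value is 3.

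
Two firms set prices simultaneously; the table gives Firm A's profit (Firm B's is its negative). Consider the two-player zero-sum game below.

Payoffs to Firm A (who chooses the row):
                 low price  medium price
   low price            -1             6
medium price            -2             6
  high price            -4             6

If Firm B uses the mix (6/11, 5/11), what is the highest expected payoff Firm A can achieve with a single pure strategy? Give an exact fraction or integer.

24/11

low price: (-1)·(6/11) + (6)·(5/11) = 24/11.
medium price: (-2)·(6/11) + (6)·(5/11) = 18/11.
high price: (-4)·(6/11) + (6)·(5/11) = 6/11.
The best pure response is low price with expected payoff 24/11.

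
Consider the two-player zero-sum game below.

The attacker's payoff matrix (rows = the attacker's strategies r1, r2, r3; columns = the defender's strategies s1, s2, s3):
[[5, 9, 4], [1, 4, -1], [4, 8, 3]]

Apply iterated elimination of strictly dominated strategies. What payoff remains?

4

Column s1 is strictly dominated by s3 for the defender (4<5, -1<1, 3<4); eliminate s1.
Row r2 is strictly dominated by row r1 (9>4, 4>-1); eliminate r2.
Row r3 is strictly dominated by row r1 (9>8, 4>3); eliminate r3.
Column s2 is strictly dominated by s3 for the defender (4<9); eliminate s2.
Only (r1, s3) remains, with payoff 4.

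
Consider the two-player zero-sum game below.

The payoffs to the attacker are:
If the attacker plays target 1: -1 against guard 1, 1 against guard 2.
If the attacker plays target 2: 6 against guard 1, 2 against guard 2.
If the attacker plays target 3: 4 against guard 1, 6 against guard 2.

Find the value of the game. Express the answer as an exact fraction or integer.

Row target 1 is strictly dominated by row target 3, so the attacker never plays it.
The remaining 2×2 game on (target 2, target 3) × (guard 1, guard 2) has no saddle point. Let the attacker play target 2 with probability p; indifference gives 6p + 4(1−p) = 2p + 6(1−p), so p = 1/3.
Similarly the defender's optimal q on guard 1 is 2/3, and the value is 6·(2/3) + (2)·(1/3) = 14/3.

14/3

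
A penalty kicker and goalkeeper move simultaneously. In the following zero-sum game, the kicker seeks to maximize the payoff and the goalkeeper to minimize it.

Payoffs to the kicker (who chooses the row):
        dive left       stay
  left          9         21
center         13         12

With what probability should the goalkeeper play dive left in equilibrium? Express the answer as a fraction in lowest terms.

Row minima are 9 and 12, so the kicker's maximin is 12; column maxima are 13 and 21, so the goalkeeper's minimax is 13. These differ, so the equilibrium is in mixed strategies.
Let the goalkeeper play dive left with probability q. The kicker is indifferent when 9q + 21(1−q) = 13q + 12(1−q), giving q = 9/13.

9/13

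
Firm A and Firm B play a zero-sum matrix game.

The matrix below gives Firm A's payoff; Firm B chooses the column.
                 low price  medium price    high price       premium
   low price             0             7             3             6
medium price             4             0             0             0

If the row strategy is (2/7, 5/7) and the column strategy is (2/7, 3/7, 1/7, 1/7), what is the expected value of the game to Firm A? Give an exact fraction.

100/49

Against (2/7, 3/7, 1/7, 1/7), each row's expected payoff is low price: 30/7; medium price: 8/7.
Taking the (2/7, 5/7)-weighted average: (2/7)·(30/7) + (5/7)·(8/7) = 100/49.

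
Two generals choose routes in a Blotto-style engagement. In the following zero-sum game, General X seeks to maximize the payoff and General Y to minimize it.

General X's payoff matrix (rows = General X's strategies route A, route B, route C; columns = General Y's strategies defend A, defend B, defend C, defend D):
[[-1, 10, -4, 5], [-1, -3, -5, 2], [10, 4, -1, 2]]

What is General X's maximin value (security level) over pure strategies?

-1

The worst-case payoff for each row is route A: -4, route B: -5, route C: -1.
The best of these is -1.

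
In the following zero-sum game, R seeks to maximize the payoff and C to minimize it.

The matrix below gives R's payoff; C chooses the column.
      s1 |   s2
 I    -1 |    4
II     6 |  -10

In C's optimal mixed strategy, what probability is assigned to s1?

2/3

Row minima are -1 and -10, so R's maximin is -1; column maxima are 6 and 4, so C's minimax is 4. These differ, so the equilibrium is in mixed strategies.
Let C play s1 with probability q. R is indifferent when −q + 4(1−q) = 6q − 10(1−q), giving q = 2/3.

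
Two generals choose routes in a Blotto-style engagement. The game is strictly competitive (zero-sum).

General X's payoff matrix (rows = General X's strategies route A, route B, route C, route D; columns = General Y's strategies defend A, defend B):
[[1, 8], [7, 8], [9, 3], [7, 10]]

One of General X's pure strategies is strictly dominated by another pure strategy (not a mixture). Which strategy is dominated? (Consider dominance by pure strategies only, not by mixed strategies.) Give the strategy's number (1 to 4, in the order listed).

Compare route A with route D: 7 > 1, 10 > 8.
So route D strictly dominates route A for General X; route A is strictly dominated.

1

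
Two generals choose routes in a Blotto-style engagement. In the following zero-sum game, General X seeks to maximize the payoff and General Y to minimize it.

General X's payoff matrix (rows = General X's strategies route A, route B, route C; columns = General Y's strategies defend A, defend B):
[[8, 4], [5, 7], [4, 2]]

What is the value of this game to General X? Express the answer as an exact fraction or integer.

Row route C is strictly dominated by row route B, so General X never plays it.
The remaining 2×2 game on (route A, route B) × (defend A, defend B) has no saddle point. Let General X play route A with probability p; indifference gives 8p + 5(1−p) = 4p + 7(1−p), so p = 1/3.
Similarly General Y's optimal q on defend A is 1/2, and the value is 8·(1/2) + (4)·(1/2) = 6.

6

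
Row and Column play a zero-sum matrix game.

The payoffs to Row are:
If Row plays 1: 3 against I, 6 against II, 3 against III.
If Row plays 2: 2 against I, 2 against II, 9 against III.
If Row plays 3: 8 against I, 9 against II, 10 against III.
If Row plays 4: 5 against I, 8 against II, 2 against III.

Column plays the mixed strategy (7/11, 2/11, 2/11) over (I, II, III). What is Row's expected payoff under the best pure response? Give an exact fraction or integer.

1: (3)·(7/11) + (6)·(2/11) + (3)·(2/11) = 39/11.
2: (2)·(7/11) + (2)·(2/11) + (9)·(2/11) = 36/11.
3: (8)·(7/11) + (9)·(2/11) + (10)·(2/11) = 94/11.
4: (5)·(7/11) + (8)·(2/11) + (2)·(2/11) = 5.
The best pure response is 3 with expected payoff 94/11.

94/11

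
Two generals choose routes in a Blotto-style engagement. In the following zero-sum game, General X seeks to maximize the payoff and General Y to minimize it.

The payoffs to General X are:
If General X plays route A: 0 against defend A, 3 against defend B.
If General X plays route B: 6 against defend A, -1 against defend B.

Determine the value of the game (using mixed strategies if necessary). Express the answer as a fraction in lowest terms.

9/5

Row minima are 0 and -1, so General X's maximin is 0; column maxima are 6 and 3, so General Y's minimax is 3. These differ, so the equilibrium is in mixed strategies.
Let General X play route A with probability p. General Y is indifferent when 6(1−p) = 3p − (1−p), giving p = 7/10.
Let General Y play defend A with probability q. General X is indifferent when 3(1−q) = 6q − (1−q), giving q = 2/5.
The value is 0·(2/5) + (3)·(3/5) = 9/5.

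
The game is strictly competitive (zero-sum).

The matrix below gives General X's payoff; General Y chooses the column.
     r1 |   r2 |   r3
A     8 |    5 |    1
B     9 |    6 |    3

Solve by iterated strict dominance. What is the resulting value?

3

Row A is strictly dominated by row B (9>8, 6>5, 3>1); eliminate A.
Column r2 is strictly dominated by r3 for General Y (3<6); eliminate r2.
Column r1 is strictly dominated by r3 for General Y (3<9); eliminate r1.
Only (B, r3) remains, with payoff 3.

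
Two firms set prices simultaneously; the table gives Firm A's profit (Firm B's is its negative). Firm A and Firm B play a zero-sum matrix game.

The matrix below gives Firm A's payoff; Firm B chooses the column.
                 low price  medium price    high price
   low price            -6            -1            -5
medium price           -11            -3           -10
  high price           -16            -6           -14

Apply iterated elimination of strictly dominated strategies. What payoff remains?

-6

Column medium price is strictly dominated by low price for Firm B (-6<-1, -11<-3, -16<-6); eliminate medium price.
Row high price is strictly dominated by row low price (-6>-16, -5>-14); eliminate high price.
Row medium price is strictly dominated by row low price (-6>-11, -5>-10); eliminate medium price.
Column high price is strictly dominated by low price for Firm B (-6<-5); eliminate high price.
Only (low price, low price) remains, with payoff -6.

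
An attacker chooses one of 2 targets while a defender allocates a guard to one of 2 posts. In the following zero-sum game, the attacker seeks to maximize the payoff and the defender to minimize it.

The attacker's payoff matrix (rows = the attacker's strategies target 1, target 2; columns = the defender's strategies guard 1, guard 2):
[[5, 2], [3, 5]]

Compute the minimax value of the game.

19/5

Row minima are 2 and 3, so the attacker's maximin is 3; column maxima are 5 and 5, so the defender's minimax is 5. These differ, so the equilibrium is in mixed strategies.
Let the attacker play target 1 with probability p. The defender is indifferent when 5p + 3(1−p) = 2p + 5(1−p), giving p = 2/5.
Let the defender play guard 1 with probability q. The attacker is indifferent when 5q + 2(1−q) = 3q + 5(1−q), giving q = 3/5.
The value is 5·(3/5) + (2)·(2/5) = 19/5.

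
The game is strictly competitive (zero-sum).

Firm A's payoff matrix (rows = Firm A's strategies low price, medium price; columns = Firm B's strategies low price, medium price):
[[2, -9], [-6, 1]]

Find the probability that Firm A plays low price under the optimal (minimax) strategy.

7/18

Row minima are -9 and -6, so Firm A's maximin is -6; column maxima are 2 and 1, so Firm B's minimax is 1. These differ, so the equilibrium is in mixed strategies.
Let Firm A play low price with probability p. Firm B is indifferent when 2p − 6(1−p) = −9p + (1−p), giving p = 7/18.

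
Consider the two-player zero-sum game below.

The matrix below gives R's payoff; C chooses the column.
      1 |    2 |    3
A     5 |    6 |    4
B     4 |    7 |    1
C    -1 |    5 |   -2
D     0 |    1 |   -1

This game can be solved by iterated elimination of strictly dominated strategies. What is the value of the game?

Column 1 is strictly dominated by 3 for C (4<5, 1<4, -2<-1, -1<0); eliminate 1.
Row D is strictly dominated by row A (6>1, 4>-1); eliminate D.
Column 2 is strictly dominated by 3 for C (4<6, 1<7, -2<5); eliminate 2.
Row C is strictly dominated by row A (4>-2); eliminate C.
Row B is strictly dominated by row A (4>1); eliminate B.
Only (A, 3) remains, with payoff 4.

4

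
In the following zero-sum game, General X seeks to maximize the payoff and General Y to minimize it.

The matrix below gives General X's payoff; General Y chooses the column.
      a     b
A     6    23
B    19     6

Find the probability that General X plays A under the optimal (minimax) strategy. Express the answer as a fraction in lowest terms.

13/30

Row minima are 6 and 6, so General X's maximin is 6; column maxima are 19 and 23, so General Y's minimax is 19. These differ, so the equilibrium is in mixed strategies.
Let General X play A with probability p. General Y is indifferent when 6p + 19(1−p) = 23p + 6(1−p), giving p = 13/30.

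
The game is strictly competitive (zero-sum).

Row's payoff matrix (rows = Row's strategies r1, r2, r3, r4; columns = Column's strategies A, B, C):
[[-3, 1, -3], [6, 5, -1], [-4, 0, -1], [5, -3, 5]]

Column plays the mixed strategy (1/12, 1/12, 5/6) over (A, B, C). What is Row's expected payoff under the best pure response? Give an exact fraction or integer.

13/3

r1: (-3)·(1/12) + (1)·(1/12) + (-3)·(5/6) = -8/3.
r2: (6)·(1/12) + (5)·(1/12) + (-1)·(5/6) = 1/12.
r3: (-4)·(1/12) + (0)·(1/12) + (-1)·(5/6) = -7/6.
r4: (5)·(1/12) + (-3)·(1/12) + (5)·(5/6) = 13/3.
The best pure response is r4 with expected payoff 13/3.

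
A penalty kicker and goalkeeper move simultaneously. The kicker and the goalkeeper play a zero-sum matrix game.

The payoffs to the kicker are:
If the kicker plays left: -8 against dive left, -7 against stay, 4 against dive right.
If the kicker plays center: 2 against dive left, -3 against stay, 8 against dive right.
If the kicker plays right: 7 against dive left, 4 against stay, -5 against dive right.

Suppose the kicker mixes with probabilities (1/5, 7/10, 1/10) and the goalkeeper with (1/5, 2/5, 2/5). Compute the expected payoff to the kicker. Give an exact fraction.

Against (1/5, 2/5, 2/5), each row's expected payoff is left: -14/5; center: 12/5; right: 1.
Taking the (1/5, 7/10, 1/10)-weighted average: (1/5)·(-14/5) + (7/10)·(12/5) + (1/10)·(1) = 61/50.

61/50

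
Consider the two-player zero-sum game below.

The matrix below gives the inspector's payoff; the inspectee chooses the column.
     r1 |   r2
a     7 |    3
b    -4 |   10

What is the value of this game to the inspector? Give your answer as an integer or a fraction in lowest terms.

Row minima are 3 and -4, so the inspector's maximin is 3; column maxima are 7 and 10, so the inspectee's minimax is 7. These differ, so the equilibrium is in mixed strategies.
Let the inspector play a with probability p. The inspectee is indifferent when 7p − 4(1−p) = 3p + 10(1−p), giving p = 7/9.
Let the inspectee play r1 with probability q. The inspector is indifferent when 7q + 3(1−q) = −4q + 10(1−q), giving q = 7/18.
The value is 7·(7/18) + (3)·(11/18) = 41/9.

41/9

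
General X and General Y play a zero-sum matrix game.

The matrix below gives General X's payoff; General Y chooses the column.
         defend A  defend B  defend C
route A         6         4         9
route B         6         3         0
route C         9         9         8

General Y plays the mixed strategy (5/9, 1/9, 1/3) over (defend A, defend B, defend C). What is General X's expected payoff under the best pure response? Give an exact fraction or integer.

route A: (6)·(5/9) + (4)·(1/9) + (9)·(1/3) = 61/9.
route B: (6)·(5/9) + (3)·(1/9) + (0)·(1/3) = 11/3.
route C: (9)·(5/9) + (9)·(1/9) + (8)·(1/3) = 26/3.
The best pure response is route C with expected payoff 26/3.

26/3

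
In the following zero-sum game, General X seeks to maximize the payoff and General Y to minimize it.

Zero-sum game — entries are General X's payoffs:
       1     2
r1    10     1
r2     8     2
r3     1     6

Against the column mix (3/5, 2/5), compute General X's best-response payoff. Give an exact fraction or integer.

r1: (10)·(3/5) + (1)·(2/5) = 32/5.
r2: (8)·(3/5) + (2)·(2/5) = 28/5.
r3: (1)·(3/5) + (6)·(2/5) = 3.
The best pure response is r1 with expected payoff 32/5.

32/5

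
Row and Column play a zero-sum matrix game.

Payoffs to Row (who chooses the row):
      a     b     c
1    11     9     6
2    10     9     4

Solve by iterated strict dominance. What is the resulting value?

6

Column b is strictly dominated by c for Column (6<9, 4<9); eliminate b.
Row 2 is strictly dominated by row 1 (11>10, 6>4); eliminate 2.
Column a is strictly dominated by c for Column (6<11); eliminate a.
Only (1, c) remains, with payoff 6.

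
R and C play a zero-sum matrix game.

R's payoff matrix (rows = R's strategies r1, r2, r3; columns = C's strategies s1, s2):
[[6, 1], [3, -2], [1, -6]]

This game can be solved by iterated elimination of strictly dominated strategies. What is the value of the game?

Column s1 is strictly dominated by s2 for C (1<6, -2<3, -6<1); eliminate s1.
Row r3 is strictly dominated by row r1 (1>-6); eliminate r3.
Row r2 is strictly dominated by row r1 (1>-2); eliminate r2.
Only (r1, s2) remains, with payoff 1.

1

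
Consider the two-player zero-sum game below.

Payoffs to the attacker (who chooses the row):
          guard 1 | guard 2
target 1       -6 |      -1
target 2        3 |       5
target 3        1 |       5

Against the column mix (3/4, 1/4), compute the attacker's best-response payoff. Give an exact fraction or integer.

target 1: (-6)·(3/4) + (-1)·(1/4) = -19/4.
target 2: (3)·(3/4) + (5)·(1/4) = 7/2.
target 3: (1)·(3/4) + (5)·(1/4) = 2.
The best pure response is target 2 with expected payoff 7/2.

7/2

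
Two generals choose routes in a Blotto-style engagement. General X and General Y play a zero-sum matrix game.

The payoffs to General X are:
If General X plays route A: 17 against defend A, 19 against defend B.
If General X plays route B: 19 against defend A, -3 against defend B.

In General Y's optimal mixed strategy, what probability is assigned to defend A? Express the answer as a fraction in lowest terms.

Row minima are 17 and -3, so General X's maximin is 17; column maxima are 19 and 19, so General Y's minimax is 19. These differ, so the equilibrium is in mixed strategies.
Let General Y play defend A with probability q. General X is indifferent when 17q + 19(1−q) = 19q − 3(1−q), giving q = 11/12.

11/12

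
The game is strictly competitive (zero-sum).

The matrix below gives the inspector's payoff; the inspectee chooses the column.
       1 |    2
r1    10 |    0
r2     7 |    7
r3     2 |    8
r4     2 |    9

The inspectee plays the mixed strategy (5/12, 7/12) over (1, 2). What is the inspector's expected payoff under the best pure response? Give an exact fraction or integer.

7

r1: (10)·(5/12) + (0)·(7/12) = 25/6.
r2: (7)·(5/12) + (7)·(7/12) = 7.
r3: (2)·(5/12) + (8)·(7/12) = 11/2.
r4: (2)·(5/12) + (9)·(7/12) = 73/12.
The best pure response is r2 with expected payoff 7.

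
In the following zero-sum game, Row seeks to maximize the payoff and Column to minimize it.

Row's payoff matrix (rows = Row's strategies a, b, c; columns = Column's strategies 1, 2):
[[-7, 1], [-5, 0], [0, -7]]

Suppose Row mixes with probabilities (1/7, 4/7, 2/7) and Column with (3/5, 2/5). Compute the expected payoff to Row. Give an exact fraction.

-107/35

Against (3/5, 2/5), each row's expected payoff is a: -19/5; b: -3; c: -14/5.
Taking the (1/7, 4/7, 2/7)-weighted average: (1/7)·(-19/5) + (4/7)·(-3) + (2/7)·(-14/5) = -107/35.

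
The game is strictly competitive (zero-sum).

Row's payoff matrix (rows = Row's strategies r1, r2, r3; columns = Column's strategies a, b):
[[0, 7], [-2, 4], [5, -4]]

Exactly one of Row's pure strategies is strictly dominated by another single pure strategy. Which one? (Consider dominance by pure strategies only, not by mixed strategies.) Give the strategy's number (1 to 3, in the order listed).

Compare r2 with r1: 0 > -2, 7 > 4.
So r1 strictly dominates r2 for Row; r2 is strictly dominated.

2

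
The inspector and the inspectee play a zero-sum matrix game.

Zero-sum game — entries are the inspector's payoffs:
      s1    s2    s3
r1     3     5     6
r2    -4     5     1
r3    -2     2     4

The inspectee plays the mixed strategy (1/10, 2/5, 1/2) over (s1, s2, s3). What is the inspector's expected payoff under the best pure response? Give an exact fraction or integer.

r1: (3)·(1/10) + (5)·(2/5) + (6)·(1/2) = 53/10.
r2: (-4)·(1/10) + (5)·(2/5) + (1)·(1/2) = 21/10.
r3: (-2)·(1/10) + (2)·(2/5) + (4)·(1/2) = 13/5.
The best pure response is r1 with expected payoff 53/10.

53/10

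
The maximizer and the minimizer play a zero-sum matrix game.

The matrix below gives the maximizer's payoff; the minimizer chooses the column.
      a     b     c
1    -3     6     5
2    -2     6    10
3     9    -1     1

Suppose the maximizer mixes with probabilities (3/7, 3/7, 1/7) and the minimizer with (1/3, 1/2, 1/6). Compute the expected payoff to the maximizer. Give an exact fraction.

Against (1/3, 1/2, 1/6), each row's expected payoff is 1: 17/6; 2: 4; 3: 8/3.
Taking the (3/7, 3/7, 1/7)-weighted average: (3/7)·(17/6) + (3/7)·(4) + (1/7)·(8/3) = 139/42.

139/42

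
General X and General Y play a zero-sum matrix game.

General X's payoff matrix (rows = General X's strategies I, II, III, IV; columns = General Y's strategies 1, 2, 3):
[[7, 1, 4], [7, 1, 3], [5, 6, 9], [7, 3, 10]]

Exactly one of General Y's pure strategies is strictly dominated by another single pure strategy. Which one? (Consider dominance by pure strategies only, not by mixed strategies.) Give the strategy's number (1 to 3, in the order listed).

3

General Y prefers columns that give General X less. Compare 3 with 2: 1 < 4, 1 < 3, 6 < 9, 3 < 10.
So 2 strictly dominates 3 for General Y; 3 is strictly dominated.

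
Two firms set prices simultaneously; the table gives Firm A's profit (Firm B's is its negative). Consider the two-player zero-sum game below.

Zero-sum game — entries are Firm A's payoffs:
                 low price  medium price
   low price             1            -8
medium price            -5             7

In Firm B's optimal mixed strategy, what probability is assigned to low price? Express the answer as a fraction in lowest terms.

Row minima are -8 and -5, so Firm A's maximin is -5; column maxima are 1 and 7, so Firm B's minimax is 1. These differ, so the equilibrium is in mixed strategies.
Let Firm B play low price with probability q. Firm A is indifferent when q − 8(1−q) = −5q + 7(1−q), giving q = 5/7.

5/7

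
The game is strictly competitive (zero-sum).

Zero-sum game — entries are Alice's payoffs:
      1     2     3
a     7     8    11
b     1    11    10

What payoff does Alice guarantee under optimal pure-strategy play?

7

Row minima: 7, 1 → Alice's maximin is 7.
Column maxima: 7, 11, 11 → Bob's minimax is 7.
They coincide at (a, 1), so the value is 7.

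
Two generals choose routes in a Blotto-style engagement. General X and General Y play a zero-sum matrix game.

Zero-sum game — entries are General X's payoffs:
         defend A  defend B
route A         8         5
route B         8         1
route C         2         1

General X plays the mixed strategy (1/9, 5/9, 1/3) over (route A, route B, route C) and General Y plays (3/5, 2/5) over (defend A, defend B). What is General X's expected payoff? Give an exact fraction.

Against (3/5, 2/5), each row's expected payoff is route A: 34/5; route B: 26/5; route C: 8/5.
Taking the (1/9, 5/9, 1/3)-weighted average: (1/9)·(34/5) + (5/9)·(26/5) + (1/3)·(8/5) = 188/45.

188/45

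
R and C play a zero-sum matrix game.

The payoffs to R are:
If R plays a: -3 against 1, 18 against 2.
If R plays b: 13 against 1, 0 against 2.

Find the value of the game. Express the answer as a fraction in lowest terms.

Row minima are -3 and 0, so R's maximin is 0; column maxima are 13 and 18, so C's minimax is 13. These differ, so the equilibrium is in mixed strategies.
Let R play a with probability p. C is indifferent when −3p + 13(1−p) = 18p, giving p = 13/34.
Let C play 1 with probability q. R is indifferent when −3q + 18(1−q) = 13q, giving q = 9/17.
The value is -3·(9/17) + (18)·(8/17) = 117/17.

117/17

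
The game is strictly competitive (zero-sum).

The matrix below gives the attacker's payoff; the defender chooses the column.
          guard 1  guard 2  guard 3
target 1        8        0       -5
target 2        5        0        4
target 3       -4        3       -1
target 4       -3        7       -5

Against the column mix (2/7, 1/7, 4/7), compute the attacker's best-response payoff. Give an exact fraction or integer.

target 1: (8)·(2/7) + (0)·(1/7) + (-5)·(4/7) = -4/7.
target 2: (5)·(2/7) + (0)·(1/7) + (4)·(4/7) = 26/7.
target 3: (-4)·(2/7) + (3)·(1/7) + (-1)·(4/7) = -9/7.
target 4: (-3)·(2/7) + (7)·(1/7) + (-5)·(4/7) = -19/7.
The best pure response is target 2 with expected payoff 26/7.

26/7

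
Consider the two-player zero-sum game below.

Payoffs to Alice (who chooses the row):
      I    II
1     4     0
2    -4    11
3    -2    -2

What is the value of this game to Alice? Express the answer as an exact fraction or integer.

Row 3 is strictly dominated by row 1, so Alice never plays it.
The remaining 2×2 game on (1, 2) × (I, II) has no saddle point. Let Alice play 1 with probability p; indifference gives 4p − 4(1−p) = 11(1−p), so p = 15/19.
Similarly Bob's optimal q on I is 11/19, and the value is 4·(11/19) + (0)·(8/19) = 44/19.

44/19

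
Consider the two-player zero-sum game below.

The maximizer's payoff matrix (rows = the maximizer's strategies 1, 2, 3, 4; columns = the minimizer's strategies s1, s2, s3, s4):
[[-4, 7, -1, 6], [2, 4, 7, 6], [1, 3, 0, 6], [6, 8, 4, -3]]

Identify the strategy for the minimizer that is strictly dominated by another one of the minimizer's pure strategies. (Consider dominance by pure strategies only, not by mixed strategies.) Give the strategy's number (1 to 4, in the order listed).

2

The minimizer prefers columns that give the maximizer less. Compare s2 with s1: -4 < 7, 2 < 4, 1 < 3, 6 < 8.
So s1 strictly dominates s2 for the minimizer; s2 is strictly dominated.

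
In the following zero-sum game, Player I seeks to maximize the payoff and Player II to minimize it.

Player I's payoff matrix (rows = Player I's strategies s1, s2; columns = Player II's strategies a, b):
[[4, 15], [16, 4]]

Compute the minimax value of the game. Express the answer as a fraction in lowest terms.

224/23

Row minima are 4 and 4, so Player I's maximin is 4; column maxima are 16 and 15, so Player II's minimax is 15. These differ, so the equilibrium is in mixed strategies.
Let Player I play s1 with probability p. Player II is indifferent when 4p + 16(1−p) = 15p + 4(1−p), giving p = 12/23.
Let Player II play a with probability q. Player I is indifferent when 4q + 15(1−q) = 16q + 4(1−q), giving q = 11/23.
The value is 4·(11/23) + (15)·(12/23) = 224/23.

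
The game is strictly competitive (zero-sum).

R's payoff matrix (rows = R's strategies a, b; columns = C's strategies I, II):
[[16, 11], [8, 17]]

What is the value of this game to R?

92/7

Row minima are 11 and 8, so R's maximin is 11; column maxima are 16 and 17, so C's minimax is 16. These differ, so the equilibrium is in mixed strategies.
Let R play a with probability p. C is indifferent when 16p + 8(1−p) = 11p + 17(1−p), giving p = 9/14.
Let C play I with probability q. R is indifferent when 16q + 11(1−q) = 8q + 17(1−q), giving q = 3/7.
The value is 16·(3/7) + (11)·(4/7) = 92/7.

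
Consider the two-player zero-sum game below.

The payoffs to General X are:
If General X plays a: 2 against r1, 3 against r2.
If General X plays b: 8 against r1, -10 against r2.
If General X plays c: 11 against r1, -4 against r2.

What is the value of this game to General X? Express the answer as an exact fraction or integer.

41/16

Row b is strictly dominated by row c, so General X never plays it.
The remaining 2×2 game on (a, c) × (r1, r2) has no saddle point. Let General X play a with probability p; indifference gives 2p + 11(1−p) = 3p − 4(1−p), so p = 15/16.
Similarly General Y's optimal q on r1 is 7/16, and the value is 2·(7/16) + (3)·(9/16) = 41/16.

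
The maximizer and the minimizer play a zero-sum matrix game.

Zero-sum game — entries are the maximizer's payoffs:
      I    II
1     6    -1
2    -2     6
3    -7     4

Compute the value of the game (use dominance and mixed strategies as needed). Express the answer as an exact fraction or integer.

34/15

Row 3 is strictly dominated by row 2, so the maximizer never plays it.
The remaining 2×2 game on (1, 2) × (I, II) has no saddle point. Let the maximizer play 1 with probability p; indifference gives 6p − 2(1−p) = −p + 6(1−p), so p = 8/15.
Similarly the minimizer's optimal q on I is 7/15, and the value is 6·(7/15) + (-1)·(8/15) = 34/15.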